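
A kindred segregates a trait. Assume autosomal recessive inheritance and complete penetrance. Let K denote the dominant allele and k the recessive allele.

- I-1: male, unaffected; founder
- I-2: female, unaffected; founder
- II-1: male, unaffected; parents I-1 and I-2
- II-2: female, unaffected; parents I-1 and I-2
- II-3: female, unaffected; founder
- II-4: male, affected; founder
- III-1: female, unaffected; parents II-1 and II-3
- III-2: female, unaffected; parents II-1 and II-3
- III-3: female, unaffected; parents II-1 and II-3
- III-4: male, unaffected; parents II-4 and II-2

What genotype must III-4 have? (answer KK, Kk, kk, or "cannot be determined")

Kk

From phenotype alone, III-4 is KK or Kk.
III-4 is unaffected so carries K and received k from II-4 (kk), so III-4 is Kk.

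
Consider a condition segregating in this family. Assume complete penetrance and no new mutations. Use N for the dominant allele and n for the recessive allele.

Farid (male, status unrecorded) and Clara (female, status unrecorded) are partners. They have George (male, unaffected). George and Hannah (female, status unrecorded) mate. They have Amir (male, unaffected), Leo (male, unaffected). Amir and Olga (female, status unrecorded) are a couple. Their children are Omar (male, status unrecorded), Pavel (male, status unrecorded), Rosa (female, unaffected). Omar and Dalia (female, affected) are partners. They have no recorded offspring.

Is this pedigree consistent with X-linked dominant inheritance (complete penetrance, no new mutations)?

A consistent assignment under X-linked dominant exists: Farid X^N Y, Clara X^N X^n, George X^n Y, Hannah X^N X^n, Amir X^n Y, Leo X^n Y, Olga X^N X^n, Omar X^N Y, Pavel X^N Y, Rosa X^n X^n, Dalia X^N X^N.
In this assignment every recorded phenotype matches its genotype and every non-founder's genotype is obtainable from its parents' genotypes, so the pedigree is consistent.

Yes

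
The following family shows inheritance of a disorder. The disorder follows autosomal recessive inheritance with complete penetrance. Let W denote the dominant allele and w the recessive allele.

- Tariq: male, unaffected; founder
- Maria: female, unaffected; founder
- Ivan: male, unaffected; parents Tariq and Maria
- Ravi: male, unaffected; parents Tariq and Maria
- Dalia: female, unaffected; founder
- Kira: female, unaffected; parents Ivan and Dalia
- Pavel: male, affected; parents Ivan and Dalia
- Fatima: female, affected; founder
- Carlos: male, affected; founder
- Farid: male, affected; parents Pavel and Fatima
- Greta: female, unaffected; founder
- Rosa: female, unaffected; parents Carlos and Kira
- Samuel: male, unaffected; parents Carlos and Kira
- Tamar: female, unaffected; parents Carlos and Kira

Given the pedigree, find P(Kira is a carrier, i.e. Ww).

1/5

Ivan is unaffected so carries W and passed w to Pavel (ww), so Ivan is Ww.
Dalia is unaffected so carries W and passed w to Pavel (ww), so Dalia is Ww.
Their cross gives offspring ratios 1/4 WW : 1/2 Ww : 1/4 ww. Conditioning on Kira being unaffected, P(Ww) = 1/2 / 3/4 = 2/3 before taking Kira's own offspring into account.
Carlos is affected, so Carlos is ww.
Now use Kira's offspring. Probability of each recorded status — unaffected daughter Rosa: 1/2 if Kira is Ww, 1 if WW; unaffected son Samuel: 1/2 if Kira is Ww, 1 if WW; unaffected daughter Tamar: 1/2 if Kira is Ww, 1 if WW.
Bayes: P(Ww) = 2/3·1/8 / (2/3·1/8 + 1/3·1) = 1/5.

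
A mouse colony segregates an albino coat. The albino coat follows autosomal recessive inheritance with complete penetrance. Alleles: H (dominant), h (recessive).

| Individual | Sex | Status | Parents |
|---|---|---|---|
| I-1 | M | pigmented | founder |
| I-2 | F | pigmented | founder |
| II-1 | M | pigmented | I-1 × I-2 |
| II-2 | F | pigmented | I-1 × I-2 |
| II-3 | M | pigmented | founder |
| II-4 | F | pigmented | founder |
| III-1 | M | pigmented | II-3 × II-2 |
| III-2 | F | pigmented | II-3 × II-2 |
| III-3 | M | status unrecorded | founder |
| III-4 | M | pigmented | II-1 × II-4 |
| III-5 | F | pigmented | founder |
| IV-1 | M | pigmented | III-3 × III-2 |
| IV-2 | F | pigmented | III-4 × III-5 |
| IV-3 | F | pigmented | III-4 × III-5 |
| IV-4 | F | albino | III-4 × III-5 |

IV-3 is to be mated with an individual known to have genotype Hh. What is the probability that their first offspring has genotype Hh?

III-4 is pigmented so carries H and passed h to IV-4 (hh), so III-4 is Hh.
III-5 is pigmented so carries H and passed h to IV-4 (hh), so III-5 is Hh.
IV-3 is a pigmented offspring of III-4 (Hh) × III-5 (Hh), whose cross gives 1/4 HH : 1/2 Hh : 1/4 hh; conditioning on being pigmented, IV-3 is HH with probability 1/3, Hh with probability 2/3.
Summing over parental genotype combinations, P(offspring has genotype Hh) = 1/3·1/2 + 2/3·1/2 = 1/2.

1/2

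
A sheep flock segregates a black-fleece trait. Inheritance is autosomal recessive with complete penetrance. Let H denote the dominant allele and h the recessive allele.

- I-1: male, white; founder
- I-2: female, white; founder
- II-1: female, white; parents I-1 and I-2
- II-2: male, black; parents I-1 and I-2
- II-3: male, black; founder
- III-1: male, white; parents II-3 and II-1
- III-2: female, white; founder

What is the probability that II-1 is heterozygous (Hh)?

1/2

I-1 is white so carries H and passed h to II-2 (hh), so I-1 is Hh.
I-2 is white so carries H and passed h to II-2 (hh), so I-2 is Hh.
Their cross gives offspring ratios 1/4 HH : 1/2 Hh : 1/4 hh. Conditioning on II-1 being white, P(Hh) = 1/2 / 3/4 = 2/3 before taking II-1's own offspring into account.
II-3 is black, so II-3 is hh.
Now use II-1's offspring. Probability of each recorded status — white son III-1: 1/2 if II-1 is Hh, 1 if HH.
Bayes: P(Hh) = 2/3·1/2 / (2/3·1/2 + 1/3·1) = 1/2.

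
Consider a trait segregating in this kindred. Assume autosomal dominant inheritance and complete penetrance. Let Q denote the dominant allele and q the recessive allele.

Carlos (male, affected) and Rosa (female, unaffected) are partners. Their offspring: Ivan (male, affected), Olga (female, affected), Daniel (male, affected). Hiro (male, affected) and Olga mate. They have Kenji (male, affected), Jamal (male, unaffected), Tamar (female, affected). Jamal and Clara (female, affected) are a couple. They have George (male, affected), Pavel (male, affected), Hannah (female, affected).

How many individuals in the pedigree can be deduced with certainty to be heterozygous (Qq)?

Obligate heterozygotes: Ivan is affected so carries Q and received q from Rosa (qq), so Ivan is Qq; Olga is affected so carries Q and received q from Rosa (qq), so Olga is Qq; Daniel is affected so carries Q and received q from Rosa (qq), so Daniel is Qq; Hiro is affected so carries Q and passed q to Jamal (qq), so Hiro is Qq; George is affected so carries Q and received q from Jamal (qq), so George is Qq; Pavel is affected so carries Q and received q from Jamal (qq), so Pavel is Qq; Hannah is affected so carries Q and received q from Jamal (qq), so Hannah is Qq.
Every other individual is either homozygous by phenotype or has at least one consistent homozygous assignment, so the count is 7.

7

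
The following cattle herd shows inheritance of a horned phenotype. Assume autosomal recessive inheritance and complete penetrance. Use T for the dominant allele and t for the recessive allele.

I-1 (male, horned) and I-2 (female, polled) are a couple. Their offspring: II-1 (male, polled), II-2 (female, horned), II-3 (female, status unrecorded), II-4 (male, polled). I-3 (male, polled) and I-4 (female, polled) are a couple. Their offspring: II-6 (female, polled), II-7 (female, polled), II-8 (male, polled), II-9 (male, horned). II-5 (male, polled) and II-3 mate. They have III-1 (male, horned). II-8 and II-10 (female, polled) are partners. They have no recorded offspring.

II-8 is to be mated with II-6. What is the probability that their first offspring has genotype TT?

4/9

I-3 is polled so carries T and passed t to II-9 (tt), so I-3 is Tt.
I-4 is polled so carries T and passed t to II-9 (tt), so I-4 is Tt.
II-8 is a polled offspring of I-3 (Tt) × I-4 (Tt), whose cross gives 1/4 TT : 1/2 Tt : 1/4 tt; conditioning on being polled, II-8 is TT with probability 1/3, Tt with probability 2/3.
II-6 is a polled offspring of I-3 (Tt) × I-4 (Tt), whose cross gives 1/4 TT : 1/2 Tt : 1/4 tt; conditioning on being polled, II-6 is TT with probability 1/3, Tt with probability 2/3.
Summing over parental genotype combinations, P(offspring has genotype TT) = 1/9·1 + 2/9·1/2 + 2/9·1/2 + 4/9·1/4 = 4/9.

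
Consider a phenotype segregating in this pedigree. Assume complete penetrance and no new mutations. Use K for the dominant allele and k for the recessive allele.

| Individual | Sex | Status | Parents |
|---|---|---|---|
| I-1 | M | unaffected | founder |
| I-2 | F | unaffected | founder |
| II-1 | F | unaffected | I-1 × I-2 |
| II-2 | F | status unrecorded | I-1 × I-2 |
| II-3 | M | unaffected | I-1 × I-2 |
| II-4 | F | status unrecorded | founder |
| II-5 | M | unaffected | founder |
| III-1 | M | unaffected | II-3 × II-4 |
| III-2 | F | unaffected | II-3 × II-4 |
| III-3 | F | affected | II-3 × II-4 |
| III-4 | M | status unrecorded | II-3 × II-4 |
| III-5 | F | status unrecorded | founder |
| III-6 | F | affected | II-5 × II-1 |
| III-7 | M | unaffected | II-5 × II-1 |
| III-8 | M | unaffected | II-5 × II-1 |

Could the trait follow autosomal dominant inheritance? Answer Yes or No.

Under autosomal dominant, III-6 (affected, female) cannot arise from II-5 (unaffected) × II-1 (unaffected).

No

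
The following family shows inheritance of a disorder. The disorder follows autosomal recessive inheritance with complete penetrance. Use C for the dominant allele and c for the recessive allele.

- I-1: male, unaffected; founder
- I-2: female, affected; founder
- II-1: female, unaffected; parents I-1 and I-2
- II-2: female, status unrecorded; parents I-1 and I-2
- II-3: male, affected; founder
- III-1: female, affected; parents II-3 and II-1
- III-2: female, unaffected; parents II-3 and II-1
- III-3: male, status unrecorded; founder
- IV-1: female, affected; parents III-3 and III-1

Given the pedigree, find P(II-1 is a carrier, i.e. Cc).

1

II-1 is unaffected so carries C and received c from I-2 (cc), so II-1 is Cc, giving P(Cc) = 1.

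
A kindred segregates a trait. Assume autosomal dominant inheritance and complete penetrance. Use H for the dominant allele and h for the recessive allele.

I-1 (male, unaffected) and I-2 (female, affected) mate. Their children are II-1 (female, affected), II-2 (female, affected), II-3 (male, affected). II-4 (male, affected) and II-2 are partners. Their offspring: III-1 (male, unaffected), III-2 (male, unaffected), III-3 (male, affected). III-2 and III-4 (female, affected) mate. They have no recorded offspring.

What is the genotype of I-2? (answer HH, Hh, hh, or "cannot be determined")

I-2's phenotype allows HH or Hh, and no parent or child forces a single allele at both positions; consistent genotype assignments exist with I-2 as HH or Hh.

cannot be determined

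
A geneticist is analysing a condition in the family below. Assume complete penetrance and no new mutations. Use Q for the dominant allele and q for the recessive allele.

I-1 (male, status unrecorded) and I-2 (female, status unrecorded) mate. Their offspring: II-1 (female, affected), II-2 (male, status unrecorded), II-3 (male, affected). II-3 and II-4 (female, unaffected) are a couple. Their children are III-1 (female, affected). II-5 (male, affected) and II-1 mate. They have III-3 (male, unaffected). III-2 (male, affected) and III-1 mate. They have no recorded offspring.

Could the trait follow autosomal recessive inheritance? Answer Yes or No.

No

Under autosomal recessive, III-3 (unaffected, male) cannot arise from II-5 (affected) × II-1 (affected).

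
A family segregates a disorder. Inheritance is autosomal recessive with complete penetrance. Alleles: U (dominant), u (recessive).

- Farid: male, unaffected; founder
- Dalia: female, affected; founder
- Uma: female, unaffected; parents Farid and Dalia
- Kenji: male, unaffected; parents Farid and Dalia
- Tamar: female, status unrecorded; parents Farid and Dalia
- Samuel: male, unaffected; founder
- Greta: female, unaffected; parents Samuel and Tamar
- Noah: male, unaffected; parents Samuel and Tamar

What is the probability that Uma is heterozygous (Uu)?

Uma is unaffected so carries U and received u from Dalia (uu), so Uma is Uu, giving P(Uu) = 1.

1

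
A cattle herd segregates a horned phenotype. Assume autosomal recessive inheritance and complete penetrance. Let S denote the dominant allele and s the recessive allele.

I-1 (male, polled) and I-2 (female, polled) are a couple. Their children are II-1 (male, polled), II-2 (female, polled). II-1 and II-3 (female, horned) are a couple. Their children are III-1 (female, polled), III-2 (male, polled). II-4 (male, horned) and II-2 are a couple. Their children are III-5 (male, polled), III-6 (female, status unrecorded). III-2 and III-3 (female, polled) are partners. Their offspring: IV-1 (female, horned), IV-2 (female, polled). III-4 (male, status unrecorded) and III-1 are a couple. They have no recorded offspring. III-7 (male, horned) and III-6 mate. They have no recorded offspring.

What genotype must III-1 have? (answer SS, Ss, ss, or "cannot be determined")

From phenotype alone, III-1 is SS or Ss.
III-1 is polled so carries S and received s from II-3 (ss), so III-1 is Ss.

Ss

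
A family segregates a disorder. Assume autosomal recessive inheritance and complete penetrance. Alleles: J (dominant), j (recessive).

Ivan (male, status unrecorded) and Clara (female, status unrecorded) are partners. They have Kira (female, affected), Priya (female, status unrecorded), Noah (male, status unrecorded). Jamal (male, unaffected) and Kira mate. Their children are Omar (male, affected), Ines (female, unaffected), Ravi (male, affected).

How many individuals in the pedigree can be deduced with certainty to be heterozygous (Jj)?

2

Obligate heterozygotes: Jamal is unaffected so carries J and passed j to Omar (jj), so Jamal is Jj; Ines is unaffected so carries J and received j from Kira (jj), so Ines is Jj.
Every other individual is either homozygous by phenotype or has at least one consistent homozygous assignment, so the count is 2.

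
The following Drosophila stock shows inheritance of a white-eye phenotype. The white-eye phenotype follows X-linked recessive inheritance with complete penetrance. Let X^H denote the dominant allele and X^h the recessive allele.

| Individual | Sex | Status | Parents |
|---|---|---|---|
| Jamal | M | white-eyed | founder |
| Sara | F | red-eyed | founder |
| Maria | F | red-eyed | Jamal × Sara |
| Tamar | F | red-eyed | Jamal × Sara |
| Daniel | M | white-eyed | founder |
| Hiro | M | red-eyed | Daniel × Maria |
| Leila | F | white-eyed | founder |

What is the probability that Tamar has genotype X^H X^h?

Tamar is red-eyed so carries H and received h from Jamal (X^h Y), so Tamar is X^H X^h, giving P(X^H X^h) = 1.

1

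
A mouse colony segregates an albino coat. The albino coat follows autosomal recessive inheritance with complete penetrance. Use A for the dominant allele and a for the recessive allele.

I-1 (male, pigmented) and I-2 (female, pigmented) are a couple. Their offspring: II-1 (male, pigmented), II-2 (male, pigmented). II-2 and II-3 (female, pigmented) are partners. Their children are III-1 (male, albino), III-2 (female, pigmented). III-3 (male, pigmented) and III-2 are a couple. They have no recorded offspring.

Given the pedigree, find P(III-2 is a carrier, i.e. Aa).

II-2 is pigmented so carries A and passed a to III-1 (aa), so II-2 is Aa.
II-3 is pigmented so carries A and passed a to III-1 (aa), so II-3 is Aa.
Their cross gives offspring ratios 1/4 AA : 1/2 Aa : 1/4 aa. Conditioning on III-2 being pigmented, P(Aa) = 1/2 / 3/4 = 2/3.

2/3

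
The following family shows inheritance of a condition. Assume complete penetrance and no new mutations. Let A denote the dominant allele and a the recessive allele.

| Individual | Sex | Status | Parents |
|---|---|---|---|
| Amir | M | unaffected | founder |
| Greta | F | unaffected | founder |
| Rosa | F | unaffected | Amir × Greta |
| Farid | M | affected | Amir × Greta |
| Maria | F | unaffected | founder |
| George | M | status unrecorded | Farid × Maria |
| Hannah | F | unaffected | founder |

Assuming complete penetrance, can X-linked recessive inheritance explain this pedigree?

A consistent assignment under X-linked recessive exists: Amir X^A Y, Greta X^A X^a, Rosa X^A X^A, Farid X^a Y, Maria X^A X^A, George X^A Y, Hannah X^A X^A.
In this assignment every recorded phenotype matches its genotype and every non-founder's genotype is obtainable from its parents' genotypes, so the pedigree is consistent.

Yes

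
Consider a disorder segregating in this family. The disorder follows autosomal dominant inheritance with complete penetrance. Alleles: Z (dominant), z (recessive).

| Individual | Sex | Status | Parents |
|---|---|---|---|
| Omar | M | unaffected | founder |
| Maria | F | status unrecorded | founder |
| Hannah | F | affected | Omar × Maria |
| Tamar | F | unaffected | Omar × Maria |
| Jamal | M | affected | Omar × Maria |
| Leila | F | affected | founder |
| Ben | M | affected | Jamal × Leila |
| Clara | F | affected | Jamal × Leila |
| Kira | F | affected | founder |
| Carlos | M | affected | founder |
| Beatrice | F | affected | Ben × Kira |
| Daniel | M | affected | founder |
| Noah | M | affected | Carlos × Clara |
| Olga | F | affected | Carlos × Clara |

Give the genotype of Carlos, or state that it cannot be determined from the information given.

Carlos's phenotype allows ZZ or Zz, and no parent or child forces a single allele at both positions; consistent genotype assignments exist with Carlos as ZZ or Zz.

cannot be determined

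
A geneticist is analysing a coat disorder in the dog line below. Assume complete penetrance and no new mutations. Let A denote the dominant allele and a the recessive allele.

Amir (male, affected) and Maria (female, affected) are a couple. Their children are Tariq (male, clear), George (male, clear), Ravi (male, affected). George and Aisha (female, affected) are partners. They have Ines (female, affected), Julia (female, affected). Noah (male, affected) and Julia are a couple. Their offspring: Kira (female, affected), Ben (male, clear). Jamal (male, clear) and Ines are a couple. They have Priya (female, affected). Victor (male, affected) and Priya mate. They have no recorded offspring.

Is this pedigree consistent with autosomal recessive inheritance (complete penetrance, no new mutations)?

No

Under autosomal recessive, Tariq (clear, male) cannot arise from Amir (affected) × Maria (affected).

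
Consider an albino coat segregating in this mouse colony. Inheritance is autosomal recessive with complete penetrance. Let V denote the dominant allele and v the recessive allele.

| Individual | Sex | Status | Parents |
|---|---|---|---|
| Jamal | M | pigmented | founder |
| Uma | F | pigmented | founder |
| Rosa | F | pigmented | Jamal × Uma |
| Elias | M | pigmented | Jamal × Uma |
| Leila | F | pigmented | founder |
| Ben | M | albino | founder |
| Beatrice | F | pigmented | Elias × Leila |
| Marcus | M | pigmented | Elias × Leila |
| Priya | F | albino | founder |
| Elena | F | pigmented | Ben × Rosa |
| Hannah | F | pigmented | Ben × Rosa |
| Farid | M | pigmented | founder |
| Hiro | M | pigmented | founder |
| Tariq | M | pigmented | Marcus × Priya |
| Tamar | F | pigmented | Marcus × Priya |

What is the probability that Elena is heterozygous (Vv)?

1

Elena is pigmented so carries V and received v from Ben (vv), so Elena is Vv, giving P(Vv) = 1.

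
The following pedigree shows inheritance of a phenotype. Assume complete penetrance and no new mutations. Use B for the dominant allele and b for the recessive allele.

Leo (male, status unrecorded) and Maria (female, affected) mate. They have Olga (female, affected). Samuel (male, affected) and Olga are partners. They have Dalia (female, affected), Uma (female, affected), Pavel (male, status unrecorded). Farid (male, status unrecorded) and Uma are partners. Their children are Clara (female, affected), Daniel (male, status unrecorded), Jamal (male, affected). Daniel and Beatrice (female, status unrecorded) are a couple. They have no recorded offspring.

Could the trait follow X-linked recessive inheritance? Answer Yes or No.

A consistent assignment under X-linked recessive exists: Leo X^b Y, Maria X^b X^b, Olga X^b X^b, Samuel X^b Y, Dalia X^b X^b, Uma X^b X^b, Pavel X^b Y, Farid X^b Y, Clara X^b X^b, Daniel X^b Y, Jamal X^b Y, Beatrice X^B X^B.
In this assignment every recorded phenotype matches its genotype and every non-founder's genotype is obtainable from its parents' genotypes, so the pedigree is consistent.

Yes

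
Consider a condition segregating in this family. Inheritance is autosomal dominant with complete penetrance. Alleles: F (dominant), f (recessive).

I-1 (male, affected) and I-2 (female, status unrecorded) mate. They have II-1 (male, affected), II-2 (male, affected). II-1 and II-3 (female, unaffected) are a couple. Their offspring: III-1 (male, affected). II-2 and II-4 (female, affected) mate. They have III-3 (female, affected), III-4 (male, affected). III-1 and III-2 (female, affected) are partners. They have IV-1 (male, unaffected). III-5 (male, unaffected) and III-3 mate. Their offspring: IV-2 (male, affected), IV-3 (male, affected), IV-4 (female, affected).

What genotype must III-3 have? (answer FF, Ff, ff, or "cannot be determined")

III-3's phenotype allows FF or Ff, and no parent or child forces a single allele at both positions; consistent genotype assignments exist with III-3 as FF or Ff.

cannot be determined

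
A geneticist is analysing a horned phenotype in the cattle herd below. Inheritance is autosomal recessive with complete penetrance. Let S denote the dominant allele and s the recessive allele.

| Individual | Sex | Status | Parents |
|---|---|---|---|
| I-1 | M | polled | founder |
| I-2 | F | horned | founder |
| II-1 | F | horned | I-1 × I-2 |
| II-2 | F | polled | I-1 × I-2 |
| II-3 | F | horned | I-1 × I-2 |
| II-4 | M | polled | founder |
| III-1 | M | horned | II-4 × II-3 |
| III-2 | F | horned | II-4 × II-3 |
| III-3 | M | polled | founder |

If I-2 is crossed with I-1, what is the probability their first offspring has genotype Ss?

I-2 is horned, so I-2 is ss.
I-1 is polled so carries S and passed s to II-1 (ss), so I-1 is Ss.
The cross gives 1/2 Ss : 1/2 ss, so P(offspring has genotype Ss) = 1/2.

1/2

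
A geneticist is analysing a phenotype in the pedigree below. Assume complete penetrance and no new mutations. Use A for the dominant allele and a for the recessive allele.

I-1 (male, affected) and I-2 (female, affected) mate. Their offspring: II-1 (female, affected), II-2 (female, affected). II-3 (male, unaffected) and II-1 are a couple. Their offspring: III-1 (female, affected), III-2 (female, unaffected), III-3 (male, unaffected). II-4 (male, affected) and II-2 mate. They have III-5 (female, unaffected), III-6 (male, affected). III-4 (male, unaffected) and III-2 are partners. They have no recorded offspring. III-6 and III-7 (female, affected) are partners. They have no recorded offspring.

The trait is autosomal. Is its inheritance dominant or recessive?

II-4 and II-2 are both affected yet have an unaffected child III-5. Under a recessive model two affected parents are homozygous and every child would be affected, so the trait cannot be recessive.

dominant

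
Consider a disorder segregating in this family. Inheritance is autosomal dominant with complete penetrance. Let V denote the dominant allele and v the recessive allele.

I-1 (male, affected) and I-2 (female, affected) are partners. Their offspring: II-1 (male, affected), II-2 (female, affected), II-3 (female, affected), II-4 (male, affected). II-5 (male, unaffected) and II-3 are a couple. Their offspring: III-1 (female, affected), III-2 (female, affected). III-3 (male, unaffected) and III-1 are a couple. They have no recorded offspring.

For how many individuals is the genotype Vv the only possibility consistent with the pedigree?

Obligate heterozygotes: III-1 is affected so carries V and received v from II-5 (vv), so III-1 is Vv; III-2 is affected so carries V and received v from II-5 (vv), so III-2 is Vv.
Every other individual is either homozygous by phenotype or has at least one consistent homozygous assignment, so the count is 2.

2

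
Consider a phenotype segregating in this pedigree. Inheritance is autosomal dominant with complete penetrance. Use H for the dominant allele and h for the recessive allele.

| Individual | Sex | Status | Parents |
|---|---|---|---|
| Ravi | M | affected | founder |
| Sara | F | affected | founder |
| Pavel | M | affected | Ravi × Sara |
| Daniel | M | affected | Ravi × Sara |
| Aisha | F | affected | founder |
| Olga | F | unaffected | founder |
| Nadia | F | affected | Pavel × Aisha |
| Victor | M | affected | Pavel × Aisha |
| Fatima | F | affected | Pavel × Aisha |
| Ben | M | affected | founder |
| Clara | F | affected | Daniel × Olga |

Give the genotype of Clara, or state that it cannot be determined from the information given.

From phenotype alone, Clara is HH or Hh.
Clara is affected so carries H and received h from Olga (hh), so Clara is Hh.

Hh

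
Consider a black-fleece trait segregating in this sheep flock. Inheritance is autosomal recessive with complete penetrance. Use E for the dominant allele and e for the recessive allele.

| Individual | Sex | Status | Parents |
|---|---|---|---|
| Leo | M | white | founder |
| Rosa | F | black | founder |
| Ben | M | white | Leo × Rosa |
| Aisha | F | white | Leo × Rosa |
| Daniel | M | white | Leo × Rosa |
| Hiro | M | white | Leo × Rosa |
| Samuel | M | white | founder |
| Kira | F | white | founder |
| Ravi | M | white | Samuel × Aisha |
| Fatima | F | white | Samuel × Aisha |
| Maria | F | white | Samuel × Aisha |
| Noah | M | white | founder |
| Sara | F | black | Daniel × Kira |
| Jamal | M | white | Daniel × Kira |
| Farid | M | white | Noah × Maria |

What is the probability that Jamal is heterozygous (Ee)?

2/3

Daniel is white so carries E and received e from Rosa (ee), so Daniel is Ee.
Kira is white so carries E and passed e to Sara (ee), so Kira is Ee.
Their cross gives offspring ratios 1/4 EE : 1/2 Ee : 1/4 ee. Conditioning on Jamal being white, P(Ee) = 1/2 / 3/4 = 2/3.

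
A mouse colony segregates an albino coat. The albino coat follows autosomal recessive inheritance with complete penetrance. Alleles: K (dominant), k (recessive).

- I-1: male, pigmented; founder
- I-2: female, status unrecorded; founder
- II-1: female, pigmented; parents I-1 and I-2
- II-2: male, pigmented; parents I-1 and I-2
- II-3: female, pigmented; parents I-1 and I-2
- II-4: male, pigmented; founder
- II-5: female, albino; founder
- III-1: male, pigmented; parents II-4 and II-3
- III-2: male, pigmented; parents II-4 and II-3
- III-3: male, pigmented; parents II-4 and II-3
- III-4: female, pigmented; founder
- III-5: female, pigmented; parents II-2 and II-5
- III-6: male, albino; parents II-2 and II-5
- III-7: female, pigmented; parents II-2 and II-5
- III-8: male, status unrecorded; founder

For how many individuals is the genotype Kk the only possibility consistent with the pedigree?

3

Obligate heterozygotes: II-2 is pigmented so carries K and passed k to III-6 (kk), so II-2 is Kk; III-5 is pigmented so carries K and received k from II-5 (kk), so III-5 is Kk; III-7 is pigmented so carries K and received k from II-5 (kk), so III-7 is Kk.
Every other individual is either homozygous by phenotype or has at least one consistent homozygous assignment, so the count is 3.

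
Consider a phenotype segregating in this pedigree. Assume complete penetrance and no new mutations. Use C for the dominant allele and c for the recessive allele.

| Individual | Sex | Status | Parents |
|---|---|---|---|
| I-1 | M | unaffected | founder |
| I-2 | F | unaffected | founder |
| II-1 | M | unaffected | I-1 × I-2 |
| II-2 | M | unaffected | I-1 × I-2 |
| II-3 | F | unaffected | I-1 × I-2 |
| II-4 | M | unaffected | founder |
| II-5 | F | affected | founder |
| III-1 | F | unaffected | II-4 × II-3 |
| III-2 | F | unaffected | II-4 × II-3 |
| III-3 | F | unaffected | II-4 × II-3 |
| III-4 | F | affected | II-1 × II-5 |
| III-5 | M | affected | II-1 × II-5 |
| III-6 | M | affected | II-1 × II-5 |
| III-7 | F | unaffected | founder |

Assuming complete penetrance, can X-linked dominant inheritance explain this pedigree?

A consistent assignment under X-linked dominant exists: I-1 X^c Y, I-2 X^c X^c, II-1 X^c Y, II-2 X^c Y, II-3 X^c X^c, II-4 X^c Y, II-5 X^C X^C, III-1 X^c X^c, III-2 X^c X^c, III-3 X^c X^c, III-4 X^C X^c, III-5 X^C Y, III-6 X^C Y, III-7 X^c X^c.
In this assignment every recorded phenotype matches its genotype and every non-founder's genotype is obtainable from its parents' genotypes, so the pedigree is consistent.

Yes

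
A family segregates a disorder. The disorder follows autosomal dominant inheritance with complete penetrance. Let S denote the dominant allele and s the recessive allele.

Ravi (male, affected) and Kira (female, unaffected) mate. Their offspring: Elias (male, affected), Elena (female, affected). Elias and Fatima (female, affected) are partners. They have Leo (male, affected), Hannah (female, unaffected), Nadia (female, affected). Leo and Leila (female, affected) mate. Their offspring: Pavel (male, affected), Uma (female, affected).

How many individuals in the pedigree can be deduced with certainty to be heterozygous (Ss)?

3

Obligate heterozygotes: Elias is affected so carries S and received s from Kira (ss), so Elias is Ss; Elena is affected so carries S and received s from Kira (ss), so Elena is Ss; Fatima is affected so carries S and passed s to Hannah (ss), so Fatima is Ss.
Every other individual is either homozygous by phenotype or has at least one consistent homozygous assignment, so the count is 3.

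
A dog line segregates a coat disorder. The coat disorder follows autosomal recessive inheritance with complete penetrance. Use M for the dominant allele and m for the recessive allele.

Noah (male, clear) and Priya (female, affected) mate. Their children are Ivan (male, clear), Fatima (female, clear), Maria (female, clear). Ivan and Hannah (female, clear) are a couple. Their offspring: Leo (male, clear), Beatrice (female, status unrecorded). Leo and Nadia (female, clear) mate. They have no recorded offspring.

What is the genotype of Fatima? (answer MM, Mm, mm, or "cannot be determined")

From phenotype alone, Fatima is MM or Mm.
Fatima is clear so carries M and received m from Priya (mm), so Fatima is Mm.

Mm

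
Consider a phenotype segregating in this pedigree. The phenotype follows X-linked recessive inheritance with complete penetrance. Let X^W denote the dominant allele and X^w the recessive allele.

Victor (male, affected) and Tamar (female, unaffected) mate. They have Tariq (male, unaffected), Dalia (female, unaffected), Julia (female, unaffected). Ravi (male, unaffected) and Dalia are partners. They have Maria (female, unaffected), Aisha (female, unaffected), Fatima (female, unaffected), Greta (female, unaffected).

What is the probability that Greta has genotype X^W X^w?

Ravi is unaffected, so Ravi is X^W Y.
Dalia is unaffected so carries W and received w from Victor (X^w Y), so Dalia is X^W X^w.
Their cross gives offspring ratios 1/2 X^W X^W : 1/2 X^W X^w. Conditioning on Greta being unaffected, P(X^W X^w) = 1/2 / 1 = 1/2.

1/2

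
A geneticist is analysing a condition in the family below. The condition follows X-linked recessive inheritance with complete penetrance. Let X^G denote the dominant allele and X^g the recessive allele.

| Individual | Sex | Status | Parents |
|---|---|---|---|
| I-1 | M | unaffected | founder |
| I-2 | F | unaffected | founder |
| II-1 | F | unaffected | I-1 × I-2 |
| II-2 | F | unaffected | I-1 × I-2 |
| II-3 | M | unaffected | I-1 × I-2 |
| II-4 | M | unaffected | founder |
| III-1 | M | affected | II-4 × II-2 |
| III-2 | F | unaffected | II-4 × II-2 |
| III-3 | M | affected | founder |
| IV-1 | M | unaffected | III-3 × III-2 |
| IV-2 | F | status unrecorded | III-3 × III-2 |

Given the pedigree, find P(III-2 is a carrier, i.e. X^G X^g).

1/3

II-4 is unaffected, so II-4 is X^G Y.
II-2 is unaffected so carries G and passed g to III-1 (X^g Y), so II-2 is X^G X^g.
Their cross gives offspring ratios 1/2 X^G X^G : 1/2 X^G X^g. Conditioning on III-2 being unaffected, P(X^G X^g) = 1/2 / 1 = 1/2 before taking III-2's own offspring into account.
III-3 is affected, so III-3 is X^g Y.
Now use III-2's offspring. Probability of each recorded status — unaffected son IV-1: 1/2 if III-2 is X^G X^g, 1 if X^G X^G. (IV-2: equally likely either way, so uninformative.)
Bayes: P(X^G X^g) = 1/2·1/2 / (1/2·1/2 + 1/2·1) = 1/3.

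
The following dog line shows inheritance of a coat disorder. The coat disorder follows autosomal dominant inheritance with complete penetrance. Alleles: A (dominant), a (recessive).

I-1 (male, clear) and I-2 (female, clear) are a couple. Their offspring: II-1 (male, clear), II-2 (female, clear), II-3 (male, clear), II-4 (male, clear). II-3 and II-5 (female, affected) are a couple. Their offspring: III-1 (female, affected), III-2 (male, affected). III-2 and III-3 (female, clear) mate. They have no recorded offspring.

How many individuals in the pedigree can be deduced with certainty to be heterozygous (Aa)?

Obligate heterozygotes: III-1 is affected so carries A and received a from II-3 (aa), so III-1 is Aa; III-2 is affected so carries A and received a from II-3 (aa), so III-2 is Aa.
Every other individual is either homozygous by phenotype or has at least one consistent homozygous assignment, so the count is 2.

2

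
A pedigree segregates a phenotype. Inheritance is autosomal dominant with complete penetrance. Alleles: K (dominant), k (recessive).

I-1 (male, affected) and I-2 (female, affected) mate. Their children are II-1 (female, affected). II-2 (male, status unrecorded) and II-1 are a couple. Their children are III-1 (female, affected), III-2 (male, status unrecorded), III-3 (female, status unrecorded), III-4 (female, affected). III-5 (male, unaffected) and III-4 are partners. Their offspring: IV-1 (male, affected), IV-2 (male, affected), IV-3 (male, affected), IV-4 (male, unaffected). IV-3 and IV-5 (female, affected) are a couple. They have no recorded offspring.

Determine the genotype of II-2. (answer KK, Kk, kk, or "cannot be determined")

II-2's phenotype is unrecorded, and no parent or child forces a single allele at both positions; consistent genotype assignments exist with II-2 as KK or Kk or kk.

cannot be determined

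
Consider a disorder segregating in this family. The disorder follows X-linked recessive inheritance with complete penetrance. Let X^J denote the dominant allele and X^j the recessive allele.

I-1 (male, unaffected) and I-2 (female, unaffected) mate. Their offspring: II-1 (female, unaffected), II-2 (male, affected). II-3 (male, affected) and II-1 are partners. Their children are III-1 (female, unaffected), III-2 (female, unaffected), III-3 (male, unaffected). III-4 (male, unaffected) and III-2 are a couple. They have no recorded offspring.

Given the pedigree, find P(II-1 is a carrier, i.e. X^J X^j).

1/9

I-1 is unaffected, so I-1 is X^J Y.
I-2 is unaffected so carries J and passed j to II-2 (X^j Y), so I-2 is X^J X^j.
Their cross gives offspring ratios 1/2 X^J X^J : 1/2 X^J X^j. Conditioning on II-1 being unaffected, P(X^J X^j) = 1/2 / 1 = 1/2 before taking II-1's own offspring into account.
II-3 is affected, so II-3 is X^j Y.
Now use II-1's offspring. Probability of each recorded status — unaffected daughter III-1: 1/2 if II-1 is X^J X^j, 1 if X^J X^J; unaffected daughter III-2: 1/2 if II-1 is X^J X^j, 1 if X^J X^J; unaffected son III-3: 1/2 if II-1 is X^J X^j, 1 if X^J X^J.
Bayes: P(X^J X^j) = 1/2·1/8 / (1/2·1/8 + 1/2·1) = 1/9.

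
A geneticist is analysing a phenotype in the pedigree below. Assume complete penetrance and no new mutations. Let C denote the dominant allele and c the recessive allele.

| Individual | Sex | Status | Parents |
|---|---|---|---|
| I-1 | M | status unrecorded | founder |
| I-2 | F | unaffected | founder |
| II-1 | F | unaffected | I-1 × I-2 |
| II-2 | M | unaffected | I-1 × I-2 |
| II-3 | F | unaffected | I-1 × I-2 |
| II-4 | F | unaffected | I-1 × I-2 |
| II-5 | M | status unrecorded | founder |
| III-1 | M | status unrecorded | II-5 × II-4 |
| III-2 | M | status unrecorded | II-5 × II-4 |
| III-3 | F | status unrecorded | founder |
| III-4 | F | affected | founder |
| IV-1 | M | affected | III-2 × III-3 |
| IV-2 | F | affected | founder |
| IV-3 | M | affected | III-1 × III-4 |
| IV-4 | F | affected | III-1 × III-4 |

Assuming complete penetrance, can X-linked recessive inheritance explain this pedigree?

A consistent assignment under X-linked recessive exists: I-1 X^C Y, I-2 X^C X^c, II-1 X^C X^C, II-2 X^C Y, II-3 X^C X^C, II-4 X^C X^c, II-5 X^C Y, III-1 X^c Y, III-2 X^C Y, III-3 X^C X^c, III-4 X^c X^c, IV-1 X^c Y, IV-2 X^c X^c, IV-3 X^c Y, IV-4 X^c X^c.
In this assignment every recorded phenotype matches its genotype and every non-founder's genotype is obtainable from its parents' genotypes, so the pedigree is consistent.

Yes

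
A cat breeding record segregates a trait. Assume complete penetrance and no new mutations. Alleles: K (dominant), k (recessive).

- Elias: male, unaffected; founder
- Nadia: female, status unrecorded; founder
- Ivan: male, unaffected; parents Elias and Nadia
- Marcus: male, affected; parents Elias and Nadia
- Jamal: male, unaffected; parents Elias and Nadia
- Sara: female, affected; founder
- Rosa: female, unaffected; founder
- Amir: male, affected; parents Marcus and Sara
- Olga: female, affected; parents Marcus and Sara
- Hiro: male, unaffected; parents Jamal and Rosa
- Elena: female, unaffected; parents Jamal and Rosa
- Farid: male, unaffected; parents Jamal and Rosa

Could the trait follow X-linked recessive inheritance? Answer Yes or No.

Yes

A consistent assignment under X-linked recessive exists: Elias X^K Y, Nadia X^K X^k, Ivan X^K Y, Marcus X^k Y, Jamal X^K Y, Sara X^k X^k, Rosa X^K X^K, Amir X^k Y, Olga X^k X^k, Hiro X^K Y, Elena X^K X^K, Farid X^K Y.
In this assignment every recorded phenotype matches its genotype and every non-founder's genotype is obtainable from its parents' genotypes, so the pedigree is consistent.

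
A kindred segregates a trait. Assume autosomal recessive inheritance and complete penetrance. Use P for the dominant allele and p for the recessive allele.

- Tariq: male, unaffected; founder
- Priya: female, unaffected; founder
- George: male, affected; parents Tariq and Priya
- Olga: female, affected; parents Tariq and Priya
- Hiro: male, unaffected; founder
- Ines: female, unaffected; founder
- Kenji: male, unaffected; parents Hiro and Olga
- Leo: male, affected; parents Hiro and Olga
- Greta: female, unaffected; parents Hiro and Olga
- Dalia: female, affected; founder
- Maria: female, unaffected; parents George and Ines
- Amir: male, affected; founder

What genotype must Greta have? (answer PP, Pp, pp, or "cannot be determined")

From phenotype alone, Greta is PP or Pp.
Greta is unaffected so carries P and received p from Olga (pp), so Greta is Pp.

Pp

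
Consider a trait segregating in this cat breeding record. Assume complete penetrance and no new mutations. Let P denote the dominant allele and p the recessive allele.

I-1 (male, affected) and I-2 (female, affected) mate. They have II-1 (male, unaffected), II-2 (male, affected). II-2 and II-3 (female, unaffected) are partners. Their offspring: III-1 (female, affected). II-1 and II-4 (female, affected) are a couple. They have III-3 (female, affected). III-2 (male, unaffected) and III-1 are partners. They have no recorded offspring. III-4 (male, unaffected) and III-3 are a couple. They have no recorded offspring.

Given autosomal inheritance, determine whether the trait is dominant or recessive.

dominant

I-1 and I-2 are both affected yet have an unaffected child II-1. Under a recessive model two affected parents are homozygous and every child would be affected, so the trait cannot be recessive.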